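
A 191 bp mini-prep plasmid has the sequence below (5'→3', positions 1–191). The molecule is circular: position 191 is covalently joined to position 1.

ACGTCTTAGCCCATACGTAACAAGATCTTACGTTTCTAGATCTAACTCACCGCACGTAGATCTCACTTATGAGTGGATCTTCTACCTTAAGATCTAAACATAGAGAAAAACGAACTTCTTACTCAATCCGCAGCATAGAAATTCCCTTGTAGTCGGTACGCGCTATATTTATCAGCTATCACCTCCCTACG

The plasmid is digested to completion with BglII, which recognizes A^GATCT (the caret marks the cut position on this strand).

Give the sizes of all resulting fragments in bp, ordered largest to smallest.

124, 32, 20, 15 bp

BglII sites (AGATCT) start at positions 23, 38, 58, 90.
BglII cuts after the first base of each site, so after positions 23, 38, 58, 90.
Circular molecule, 4 cuts → 4 fragments:
  24–38 → 15 bp
  39–58 → 20 bp
  59–90 → 32 bp
  91–191 then 1–23 → 101 + 23 = 124 bp
Sorted largest to smallest: 124, 32, 20, 15 bp.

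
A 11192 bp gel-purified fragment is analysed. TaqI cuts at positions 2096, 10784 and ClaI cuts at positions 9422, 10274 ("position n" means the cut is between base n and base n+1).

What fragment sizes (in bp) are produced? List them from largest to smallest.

7326, 2096, 852, 510, 408 bp

Combined cut positions (sorted): 2096, 9422, 10274, 10784.
Linear molecule, 4 cuts → 5 fragments:
  2096 − 0 = 2096 bp
  9422 − 2096 = 7326 bp
  10274 − 9422 = 852 bp
  10784 − 10274 = 510 bp
  11192 − 10784 = 408 bp
Sorted largest to smallest: 7326, 2096, 852, 510, 408 bp.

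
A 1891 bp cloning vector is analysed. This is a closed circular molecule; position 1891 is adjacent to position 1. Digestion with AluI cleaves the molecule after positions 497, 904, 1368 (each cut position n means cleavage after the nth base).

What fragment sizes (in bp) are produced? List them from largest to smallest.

1020, 464, 407 bp

Circular molecule, 3 cuts → 3 fragments:
  904 − 497 = 407 bp
  1368 − 904 = 464 bp
  wrap: 1891 − 1368 + 497 = 1020 bp
Sorted largest to smallest: 1020, 464, 407 bp.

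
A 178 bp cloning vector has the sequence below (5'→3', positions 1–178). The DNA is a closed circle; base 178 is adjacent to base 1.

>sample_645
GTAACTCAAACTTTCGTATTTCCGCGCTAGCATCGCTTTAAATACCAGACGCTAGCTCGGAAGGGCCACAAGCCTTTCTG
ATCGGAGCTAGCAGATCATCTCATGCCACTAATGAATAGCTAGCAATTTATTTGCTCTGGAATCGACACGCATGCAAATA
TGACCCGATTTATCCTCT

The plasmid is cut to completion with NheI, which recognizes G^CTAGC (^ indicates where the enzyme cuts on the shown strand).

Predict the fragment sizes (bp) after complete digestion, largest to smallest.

85, 36, 32, 25 bp

NheI sites (GCTAGC) start at positions 26, 51, 87, 119.
NheI cuts after the first base of each site, so after positions 26, 51, 87, 119.
Circular molecule, 4 cuts → 4 fragments:
  27–51 → 25 bp
  52–87 → 36 bp
  88–119 → 32 bp
  120–178 then 1–26 → 59 + 26 = 85 bp
Sorted largest to smallest: 85, 36, 32, 25 bp.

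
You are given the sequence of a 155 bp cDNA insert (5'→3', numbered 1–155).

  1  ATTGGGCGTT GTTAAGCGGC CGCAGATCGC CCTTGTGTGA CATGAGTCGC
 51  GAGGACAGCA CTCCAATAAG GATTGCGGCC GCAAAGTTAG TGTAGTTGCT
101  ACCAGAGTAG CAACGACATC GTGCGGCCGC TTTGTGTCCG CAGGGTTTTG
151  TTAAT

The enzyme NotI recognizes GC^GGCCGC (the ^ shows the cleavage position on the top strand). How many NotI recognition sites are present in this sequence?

GCGGCCGC occurs starting at positions 16, 75, 123.
NotI cuts at 3 sites.

3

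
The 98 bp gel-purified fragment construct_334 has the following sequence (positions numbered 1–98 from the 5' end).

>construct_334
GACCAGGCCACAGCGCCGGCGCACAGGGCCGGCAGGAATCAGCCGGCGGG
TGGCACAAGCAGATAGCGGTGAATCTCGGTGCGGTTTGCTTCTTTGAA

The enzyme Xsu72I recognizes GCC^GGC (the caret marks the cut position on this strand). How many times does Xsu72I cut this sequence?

GCCGGC occurs starting at positions 15, 28, 42.
Xsu72I cuts at 3 sites.

3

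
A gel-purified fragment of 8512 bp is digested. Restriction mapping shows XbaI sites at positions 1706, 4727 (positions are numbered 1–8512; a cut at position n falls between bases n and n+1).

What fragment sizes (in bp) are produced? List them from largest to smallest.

3785, 3021, 1706 bp

Linear molecule, 2 cuts → 3 fragments:
  1706 − 0 = 1706 bp
  4727 − 1706 = 3021 bp
  8512 − 4727 = 3785 bp
Sorted largest to smallest: 3785, 3021, 1706 bp.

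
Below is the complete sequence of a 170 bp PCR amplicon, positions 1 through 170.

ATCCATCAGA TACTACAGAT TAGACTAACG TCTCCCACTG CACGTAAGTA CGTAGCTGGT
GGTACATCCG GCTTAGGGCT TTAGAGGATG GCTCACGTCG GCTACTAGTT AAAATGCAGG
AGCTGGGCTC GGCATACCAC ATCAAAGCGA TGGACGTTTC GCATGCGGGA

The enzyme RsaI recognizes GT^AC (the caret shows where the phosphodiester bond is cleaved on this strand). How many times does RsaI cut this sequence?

GTAC occurs starting at positions 48, 62.
RsaI cuts at 2 sites.

2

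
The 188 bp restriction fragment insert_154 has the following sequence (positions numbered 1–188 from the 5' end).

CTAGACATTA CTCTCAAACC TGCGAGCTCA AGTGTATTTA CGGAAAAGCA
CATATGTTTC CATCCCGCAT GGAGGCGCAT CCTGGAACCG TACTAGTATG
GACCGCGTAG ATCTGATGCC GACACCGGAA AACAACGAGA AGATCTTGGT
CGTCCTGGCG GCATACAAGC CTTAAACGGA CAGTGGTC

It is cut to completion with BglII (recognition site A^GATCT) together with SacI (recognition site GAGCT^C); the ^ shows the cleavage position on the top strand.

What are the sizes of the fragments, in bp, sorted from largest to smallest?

BglII sites (AGATCT) start at positions 109, 141.
BglII cuts after the first base of each site, so after positions 109, 141.
The SacI site (GAGCTC) starts at position 24.
SacI cuts after base 5 of each site (before the last base), so after position 28.
Combined cut positions: 28, 109, 141.
Linear molecule, 3 cuts → 4 fragments:
  1–28 → 28 bp
  29–109 → 81 bp
  110–141 → 32 bp
  142–188 → 47 bp
Sorted largest to smallest: 81, 47, 32, 28 bp.

81, 47, 32, 28 bp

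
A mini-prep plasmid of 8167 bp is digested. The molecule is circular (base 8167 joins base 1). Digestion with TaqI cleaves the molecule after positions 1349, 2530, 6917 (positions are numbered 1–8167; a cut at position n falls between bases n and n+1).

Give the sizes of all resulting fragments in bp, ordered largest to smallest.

4387, 2599, 1181 bp

Circular molecule, 3 cuts → 3 fragments:
  2530 − 1349 = 1181 bp
  6917 − 2530 = 4387 bp
  wrap: 8167 − 6917 + 1349 = 2599 bp
Sorted largest to smallest: 4387, 2599, 1181 bp.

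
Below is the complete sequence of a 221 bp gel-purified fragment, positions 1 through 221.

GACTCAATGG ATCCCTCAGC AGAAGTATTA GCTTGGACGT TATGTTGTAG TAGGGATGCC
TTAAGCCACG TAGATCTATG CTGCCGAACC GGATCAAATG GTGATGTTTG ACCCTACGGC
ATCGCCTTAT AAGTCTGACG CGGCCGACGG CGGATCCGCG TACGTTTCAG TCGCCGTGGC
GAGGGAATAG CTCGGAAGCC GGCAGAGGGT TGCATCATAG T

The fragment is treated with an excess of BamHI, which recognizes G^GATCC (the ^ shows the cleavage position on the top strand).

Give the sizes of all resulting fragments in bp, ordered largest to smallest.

143, 69, 9 bp

BamHI sites (GGATCC) start at positions 9, 152.
BamHI cuts after the first base of each site, so after positions 9, 152.
Linear molecule, 2 cuts → 3 fragments:
  1–9 → 9 bp
  10–152 → 143 bp
  153–221 → 69 bp
Sorted largest to smallest: 143, 69, 9 bp.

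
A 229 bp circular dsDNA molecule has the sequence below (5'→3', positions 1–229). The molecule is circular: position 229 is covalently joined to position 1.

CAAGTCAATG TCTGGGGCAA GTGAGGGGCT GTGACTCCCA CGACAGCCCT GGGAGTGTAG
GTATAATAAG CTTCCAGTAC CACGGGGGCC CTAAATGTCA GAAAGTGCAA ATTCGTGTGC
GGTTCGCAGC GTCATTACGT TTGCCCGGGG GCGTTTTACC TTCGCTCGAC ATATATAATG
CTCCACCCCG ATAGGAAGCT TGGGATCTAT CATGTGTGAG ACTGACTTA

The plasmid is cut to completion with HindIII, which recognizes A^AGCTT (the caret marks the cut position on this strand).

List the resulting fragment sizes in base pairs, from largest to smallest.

128, 101 bp

HindIII sites (AAGCTT) start at positions 68, 196.
HindIII cuts after the first base of each site, so after positions 68, 196.
Circular molecule, 2 cuts → 2 fragments:
  69–196 → 128 bp
  197–229 then 1–68 → 33 + 68 = 101 bp
Sorted largest to smallest: 128, 101 bp.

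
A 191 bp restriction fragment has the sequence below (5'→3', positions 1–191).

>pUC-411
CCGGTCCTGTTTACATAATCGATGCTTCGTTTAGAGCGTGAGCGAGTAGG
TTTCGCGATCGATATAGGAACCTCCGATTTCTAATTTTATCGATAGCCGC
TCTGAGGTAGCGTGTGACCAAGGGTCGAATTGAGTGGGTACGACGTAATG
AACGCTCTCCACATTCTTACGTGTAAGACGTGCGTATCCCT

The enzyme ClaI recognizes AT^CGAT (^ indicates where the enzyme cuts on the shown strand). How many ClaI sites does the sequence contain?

3

ATCGAT occurs starting at positions 18, 58, 89.
ClaI cuts at 3 sites.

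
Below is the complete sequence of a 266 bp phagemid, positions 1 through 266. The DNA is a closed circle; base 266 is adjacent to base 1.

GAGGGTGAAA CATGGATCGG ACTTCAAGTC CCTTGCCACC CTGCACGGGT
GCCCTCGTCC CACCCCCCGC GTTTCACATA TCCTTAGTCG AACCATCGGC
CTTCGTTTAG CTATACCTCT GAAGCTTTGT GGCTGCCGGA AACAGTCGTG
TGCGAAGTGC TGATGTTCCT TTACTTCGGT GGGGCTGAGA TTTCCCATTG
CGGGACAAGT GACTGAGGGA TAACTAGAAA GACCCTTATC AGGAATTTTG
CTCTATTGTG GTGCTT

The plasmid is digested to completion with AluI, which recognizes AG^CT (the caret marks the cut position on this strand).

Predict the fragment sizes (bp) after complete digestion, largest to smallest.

AluI sites (AGCT) start at positions 109, 123.
AluI cuts after base 2 of each site, so after positions 110, 124.
Circular molecule, 2 cuts → 2 fragments:
  111–124 → 14 bp
  125–266 then 1–110 → 142 + 110 = 252 bp
Sorted largest to smallest: 252, 14 bp.

252, 14 bp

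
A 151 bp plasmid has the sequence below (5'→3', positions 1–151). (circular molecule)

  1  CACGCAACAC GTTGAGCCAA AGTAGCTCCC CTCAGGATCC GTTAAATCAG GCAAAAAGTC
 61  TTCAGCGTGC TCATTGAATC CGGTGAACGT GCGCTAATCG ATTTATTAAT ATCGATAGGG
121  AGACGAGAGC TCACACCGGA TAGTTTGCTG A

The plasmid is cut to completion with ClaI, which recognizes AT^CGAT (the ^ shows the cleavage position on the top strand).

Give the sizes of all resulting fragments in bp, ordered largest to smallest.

ClaI sites (ATCGAT) start at positions 97, 111.
ClaI cuts after base 2 of each site, so after positions 98, 112.
Circular molecule, 2 cuts → 2 fragments:
  99–112 → 14 bp
  113–151 then 1–98 → 39 + 98 = 137 bp
Sorted largest to smallest: 137, 14 bp.

137, 14 bp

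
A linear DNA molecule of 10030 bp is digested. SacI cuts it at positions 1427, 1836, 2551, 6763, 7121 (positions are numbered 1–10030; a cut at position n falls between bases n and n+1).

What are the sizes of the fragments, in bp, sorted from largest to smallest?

4212, 2909, 1427, 715, 409, 358 bp

Linear molecule, 5 cuts → 6 fragments:
  1427 − 0 = 1427 bp
  1836 − 1427 = 409 bp
  2551 − 1836 = 715 bp
  6763 − 2551 = 4212 bp
  7121 − 6763 = 358 bp
  10030 − 7121 = 2909 bp
Sorted largest to smallest: 4212, 2909, 1427, 715, 409, 358 bp.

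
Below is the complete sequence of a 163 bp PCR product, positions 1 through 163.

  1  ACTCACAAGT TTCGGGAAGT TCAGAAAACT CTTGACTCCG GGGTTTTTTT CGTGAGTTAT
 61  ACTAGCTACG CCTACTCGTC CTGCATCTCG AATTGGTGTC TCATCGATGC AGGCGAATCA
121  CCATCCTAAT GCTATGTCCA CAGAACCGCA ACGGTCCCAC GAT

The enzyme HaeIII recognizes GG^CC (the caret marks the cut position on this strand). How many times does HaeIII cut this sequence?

No occurrence of GGCC is present in the sequence.
HaeIII does not cut: 0 sites.

0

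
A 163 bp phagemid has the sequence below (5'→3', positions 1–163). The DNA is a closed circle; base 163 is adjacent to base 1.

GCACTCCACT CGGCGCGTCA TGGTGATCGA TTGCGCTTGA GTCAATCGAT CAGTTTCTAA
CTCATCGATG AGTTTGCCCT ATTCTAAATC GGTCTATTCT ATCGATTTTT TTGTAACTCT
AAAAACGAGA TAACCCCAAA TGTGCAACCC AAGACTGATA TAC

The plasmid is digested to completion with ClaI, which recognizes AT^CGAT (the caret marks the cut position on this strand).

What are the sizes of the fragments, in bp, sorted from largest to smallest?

ClaI sites (ATCGAT) start at positions 26, 45, 64, 101.
ClaI cuts after base 2 of each site, so after positions 27, 46, 65, 102.
Circular molecule, 4 cuts → 4 fragments:
  28–46 → 19 bp
  47–65 → 19 bp
  66–102 → 37 bp
  103–163 then 1–27 → 61 + 27 = 88 bp
Sorted largest to smallest: 88, 37, 19, 19 bp.

88, 37, 19, 19 bp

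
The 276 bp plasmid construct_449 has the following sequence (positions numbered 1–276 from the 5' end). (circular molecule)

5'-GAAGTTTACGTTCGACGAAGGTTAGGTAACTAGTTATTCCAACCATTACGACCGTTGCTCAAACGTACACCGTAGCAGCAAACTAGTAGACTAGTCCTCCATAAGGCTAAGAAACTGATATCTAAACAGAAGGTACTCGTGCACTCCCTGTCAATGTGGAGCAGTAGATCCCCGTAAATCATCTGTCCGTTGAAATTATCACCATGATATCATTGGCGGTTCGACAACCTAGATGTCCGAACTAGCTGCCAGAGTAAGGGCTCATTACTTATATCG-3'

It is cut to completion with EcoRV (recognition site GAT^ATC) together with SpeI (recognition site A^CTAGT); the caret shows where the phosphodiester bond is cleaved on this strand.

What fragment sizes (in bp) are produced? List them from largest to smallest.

97, 89, 53, 29, 8 bp

EcoRV sites (GATATC) start at positions 117, 206.
EcoRV cuts after base 3 of each site, so after positions 119, 208.
SpeI sites (ACTAGT) start at positions 29, 82, 90.
SpeI cuts after the first base of each site, so after positions 29, 82, 90.
Combined cut positions: 29, 82, 90, 119, 208.
Circular molecule, 5 cuts → 5 fragments:
  30–82 → 53 bp
  83–90 → 8 bp
  91–119 → 29 bp
  120–208 → 89 bp
  209–276 then 1–29 → 68 + 29 = 97 bp
Sorted largest to smallest: 97, 89, 53, 29, 8 bp.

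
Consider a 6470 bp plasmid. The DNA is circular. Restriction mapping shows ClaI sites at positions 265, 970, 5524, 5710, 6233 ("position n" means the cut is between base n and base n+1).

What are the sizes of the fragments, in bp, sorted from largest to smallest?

4554, 705, 523, 502, 186 bp

Circular molecule, 5 cuts → 5 fragments:
  970 − 265 = 705 bp
  5524 − 970 = 4554 bp
  5710 − 5524 = 186 bp
  6233 − 5710 = 523 bp
  wrap: 6470 − 6233 + 265 = 502 bp
Sorted largest to smallest: 4554, 705, 523, 502, 186 bp.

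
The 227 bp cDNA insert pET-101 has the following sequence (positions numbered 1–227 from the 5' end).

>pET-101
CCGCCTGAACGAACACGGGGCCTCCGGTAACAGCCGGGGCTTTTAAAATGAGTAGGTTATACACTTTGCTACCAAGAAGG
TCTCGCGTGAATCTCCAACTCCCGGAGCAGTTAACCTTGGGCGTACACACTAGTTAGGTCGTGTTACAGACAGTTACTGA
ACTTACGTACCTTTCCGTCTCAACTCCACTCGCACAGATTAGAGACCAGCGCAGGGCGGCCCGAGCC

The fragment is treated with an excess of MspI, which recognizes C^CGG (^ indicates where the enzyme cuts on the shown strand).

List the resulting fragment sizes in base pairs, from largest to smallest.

MspI sites (CCGG) start at positions 24, 34, 102.
MspI cuts after the first base of each site, so after positions 24, 34, 102.
Linear molecule, 3 cuts → 4 fragments:
  1–24 → 24 bp
  25–34 → 10 bp
  35–102 → 68 bp
  103–227 → 125 bp
Sorted largest to smallest: 125, 68, 24, 10 bp.

125, 68, 24, 10 bp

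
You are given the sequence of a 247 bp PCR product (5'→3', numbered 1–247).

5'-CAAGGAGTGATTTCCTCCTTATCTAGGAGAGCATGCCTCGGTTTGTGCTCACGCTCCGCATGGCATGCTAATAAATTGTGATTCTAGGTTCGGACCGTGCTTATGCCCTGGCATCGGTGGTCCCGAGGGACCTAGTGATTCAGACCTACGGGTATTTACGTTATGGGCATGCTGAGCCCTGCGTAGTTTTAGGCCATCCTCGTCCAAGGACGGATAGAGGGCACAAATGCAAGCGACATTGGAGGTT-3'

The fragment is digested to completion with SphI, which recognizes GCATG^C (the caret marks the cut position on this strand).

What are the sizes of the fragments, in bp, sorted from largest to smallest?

104, 76, 35, 32 bp

SphI sites (GCATGC) start at positions 31, 63, 167.
SphI cuts after base 5 of each site (before the last base), so after positions 35, 67, 171.
Linear molecule, 3 cuts → 4 fragments:
  1–35 → 35 bp
  36–67 → 32 bp
  68–171 → 104 bp
  172–247 → 76 bp
Sorted largest to smallest: 104, 76, 35, 32 bp.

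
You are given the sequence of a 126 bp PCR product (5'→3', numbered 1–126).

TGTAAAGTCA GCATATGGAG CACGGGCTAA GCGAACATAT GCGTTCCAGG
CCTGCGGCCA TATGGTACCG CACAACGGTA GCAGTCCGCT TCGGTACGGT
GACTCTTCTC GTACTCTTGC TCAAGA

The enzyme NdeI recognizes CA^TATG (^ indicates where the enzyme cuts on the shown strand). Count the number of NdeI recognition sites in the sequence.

3

CATATG occurs starting at positions 12, 36, 59.
NdeI cuts at 3 sites.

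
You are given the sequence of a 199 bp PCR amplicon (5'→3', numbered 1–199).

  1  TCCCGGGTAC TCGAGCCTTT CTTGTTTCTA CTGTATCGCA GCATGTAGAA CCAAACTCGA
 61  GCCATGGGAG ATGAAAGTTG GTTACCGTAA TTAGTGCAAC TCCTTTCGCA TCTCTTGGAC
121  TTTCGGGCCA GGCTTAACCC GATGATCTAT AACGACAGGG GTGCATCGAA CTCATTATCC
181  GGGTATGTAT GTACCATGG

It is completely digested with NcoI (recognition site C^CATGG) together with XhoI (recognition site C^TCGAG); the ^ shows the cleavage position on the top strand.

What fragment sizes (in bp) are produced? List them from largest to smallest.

132, 46, 10, 6, 5 bp

NcoI sites (CCATGG) start at positions 62, 194.
NcoI cuts after the first base of each site, so after positions 62, 194.
XhoI sites (CTCGAG) start at positions 10, 56.
XhoI cuts after the first base of each site, so after positions 10, 56.
Combined cut positions: 10, 56, 62, 194.
Linear molecule, 4 cuts → 5 fragments:
  1–10 → 10 bp
  11–56 → 46 bp
  57–62 → 6 bp
  63–194 → 132 bp
  195–199 → 5 bp
Sorted largest to smallest: 132, 46, 10, 6, 5 bp.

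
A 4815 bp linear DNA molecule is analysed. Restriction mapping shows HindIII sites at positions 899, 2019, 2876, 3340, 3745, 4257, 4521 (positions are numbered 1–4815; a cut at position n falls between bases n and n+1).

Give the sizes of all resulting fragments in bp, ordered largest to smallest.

1120, 899, 857, 512, 464, 405, 294, 264 bp

Linear molecule, 7 cuts → 8 fragments:
  899 − 0 = 899 bp
  2019 − 899 = 1120 bp
  2876 − 2019 = 857 bp
  3340 − 2876 = 464 bp
  3745 − 3340 = 405 bp
  4257 − 3745 = 512 bp
  4521 − 4257 = 264 bp
  4815 − 4521 = 294 bp
Sorted largest to smallest: 1120, 899, 857, 512, 464, 405, 294, 264 bp.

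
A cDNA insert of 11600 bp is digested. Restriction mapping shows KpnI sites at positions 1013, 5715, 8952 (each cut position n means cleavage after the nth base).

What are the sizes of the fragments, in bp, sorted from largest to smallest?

Linear molecule, 3 cuts → 4 fragments:
  1013 − 0 = 1013 bp
  5715 − 1013 = 4702 bp
  8952 − 5715 = 3237 bp
  11600 − 8952 = 2648 bp
Sorted largest to smallest: 4702, 3237, 2648, 1013 bp.

4702, 3237, 2648, 1013 bp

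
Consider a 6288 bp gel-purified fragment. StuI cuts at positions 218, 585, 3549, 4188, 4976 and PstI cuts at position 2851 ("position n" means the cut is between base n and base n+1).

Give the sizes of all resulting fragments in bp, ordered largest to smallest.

Combined cut positions (sorted): 218, 585, 2851, 3549, 4188, 4976.
Linear molecule, 6 cuts → 7 fragments:
  218 − 0 = 218 bp
  585 − 218 = 367 bp
  2851 − 585 = 2266 bp
  3549 − 2851 = 698 bp
  4188 − 3549 = 639 bp
  4976 − 4188 = 788 bp
  6288 − 4976 = 1312 bp
Sorted largest to smallest: 2266, 1312, 788, 698, 639, 367, 218 bp.

2266, 1312, 788, 698, 639, 367, 218 bp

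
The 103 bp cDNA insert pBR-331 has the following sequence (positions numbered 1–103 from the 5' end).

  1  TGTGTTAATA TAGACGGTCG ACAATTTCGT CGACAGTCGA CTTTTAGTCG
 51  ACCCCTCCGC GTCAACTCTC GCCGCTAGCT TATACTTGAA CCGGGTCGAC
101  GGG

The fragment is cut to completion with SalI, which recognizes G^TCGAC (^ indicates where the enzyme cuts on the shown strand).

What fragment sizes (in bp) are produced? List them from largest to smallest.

SalI sites (GTCGAC) start at positions 17, 29, 36, 47, 95.
SalI cuts after the first base of each site, so after positions 17, 29, 36, 47, 95.
Linear molecule, 5 cuts → 6 fragments:
  1–17 → 17 bp
  18–29 → 12 bp
  30–36 → 7 bp
  37–47 → 11 bp
  48–95 → 48 bp
  96–103 → 8 bp
Sorted largest to smallest: 48, 17, 12, 11, 8, 7 bp.

48, 17, 12, 11, 8, 7 bp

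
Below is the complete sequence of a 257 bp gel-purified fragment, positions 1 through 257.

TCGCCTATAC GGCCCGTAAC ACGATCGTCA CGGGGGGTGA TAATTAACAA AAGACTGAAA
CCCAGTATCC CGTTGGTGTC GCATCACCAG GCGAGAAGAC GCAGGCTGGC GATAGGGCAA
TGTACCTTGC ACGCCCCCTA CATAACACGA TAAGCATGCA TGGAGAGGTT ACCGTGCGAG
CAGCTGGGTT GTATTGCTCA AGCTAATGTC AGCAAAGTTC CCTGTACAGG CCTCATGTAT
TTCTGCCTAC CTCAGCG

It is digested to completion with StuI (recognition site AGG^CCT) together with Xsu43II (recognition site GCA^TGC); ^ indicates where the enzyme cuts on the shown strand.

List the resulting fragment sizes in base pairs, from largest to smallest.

The StuI site (AGGCCT) starts at position 228.
StuI cuts after base 3 of each site, so after position 230.
The Xsu43II site (GCATGC) starts at position 154.
Xsu43II cuts after base 3 of each site, so after position 156.
Combined cut positions: 156, 230.
Linear molecule, 2 cuts → 3 fragments:
  1–156 → 156 bp
  157–230 → 74 bp
  231–257 → 27 bp
Sorted largest to smallest: 156, 74, 27 bp.

156, 74, 27 bp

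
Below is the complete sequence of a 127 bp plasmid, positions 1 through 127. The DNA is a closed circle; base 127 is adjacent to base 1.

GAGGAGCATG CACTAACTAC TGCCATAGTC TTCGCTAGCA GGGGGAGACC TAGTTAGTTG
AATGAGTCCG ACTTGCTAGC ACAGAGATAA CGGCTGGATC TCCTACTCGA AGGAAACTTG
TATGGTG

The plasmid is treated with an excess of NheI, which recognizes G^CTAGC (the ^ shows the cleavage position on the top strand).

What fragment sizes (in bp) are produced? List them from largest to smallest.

86, 41 bp

NheI sites (GCTAGC) start at positions 34, 75.
NheI cuts after the first base of each site, so after positions 34, 75.
Circular molecule, 2 cuts → 2 fragments:
  35–75 → 41 bp
  76–127 then 1–34 → 52 + 34 = 86 bp
Sorted largest to smallest: 86, 41 bp.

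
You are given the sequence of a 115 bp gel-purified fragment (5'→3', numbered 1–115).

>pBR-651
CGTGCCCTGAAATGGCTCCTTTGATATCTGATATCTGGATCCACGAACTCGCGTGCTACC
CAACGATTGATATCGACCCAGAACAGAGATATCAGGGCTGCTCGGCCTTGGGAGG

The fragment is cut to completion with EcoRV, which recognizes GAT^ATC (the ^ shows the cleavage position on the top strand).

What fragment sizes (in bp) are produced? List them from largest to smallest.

EcoRV sites (GATATC) start at positions 23, 30, 69, 88.
EcoRV cuts after base 3 of each site, so after positions 25, 32, 71, 90.
Linear molecule, 4 cuts → 5 fragments:
  1–25 → 25 bp
  26–32 → 7 bp
  33–71 → 39 bp
  72–90 → 19 bp
  91–115 → 25 bp
Sorted largest to smallest: 39, 25, 25, 19, 7 bp.

39, 25, 25, 19, 7 bp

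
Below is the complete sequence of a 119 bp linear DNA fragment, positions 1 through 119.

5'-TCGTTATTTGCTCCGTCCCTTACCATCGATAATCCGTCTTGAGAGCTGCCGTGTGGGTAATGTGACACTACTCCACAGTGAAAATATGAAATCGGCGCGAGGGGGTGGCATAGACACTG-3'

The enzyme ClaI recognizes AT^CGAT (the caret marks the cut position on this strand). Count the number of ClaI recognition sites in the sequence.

1

ATCGAT occurs starting at position 25.
ClaI cuts at 1 site.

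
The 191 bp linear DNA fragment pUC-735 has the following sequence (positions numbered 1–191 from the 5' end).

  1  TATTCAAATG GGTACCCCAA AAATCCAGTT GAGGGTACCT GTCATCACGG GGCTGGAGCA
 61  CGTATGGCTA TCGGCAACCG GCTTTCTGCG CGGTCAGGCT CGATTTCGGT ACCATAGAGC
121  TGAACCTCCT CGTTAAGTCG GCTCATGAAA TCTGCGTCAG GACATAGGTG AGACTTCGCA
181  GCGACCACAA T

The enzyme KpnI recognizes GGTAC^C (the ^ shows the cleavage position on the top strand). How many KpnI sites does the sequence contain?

3

GGTACC occurs starting at positions 11, 34, 108.
KpnI cuts at 3 sites.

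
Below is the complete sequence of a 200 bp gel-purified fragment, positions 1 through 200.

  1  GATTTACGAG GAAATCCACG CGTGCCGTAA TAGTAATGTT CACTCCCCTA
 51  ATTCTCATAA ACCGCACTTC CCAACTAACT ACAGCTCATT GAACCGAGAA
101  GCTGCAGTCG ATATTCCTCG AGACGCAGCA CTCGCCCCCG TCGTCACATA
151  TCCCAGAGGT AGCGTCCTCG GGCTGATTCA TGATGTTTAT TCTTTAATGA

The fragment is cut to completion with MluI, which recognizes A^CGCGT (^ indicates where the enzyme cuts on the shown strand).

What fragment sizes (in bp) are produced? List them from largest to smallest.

182, 18 bp

The MluI site (ACGCGT) starts at position 18.
MluI cuts after the first base of each site, so after position 18.
Linear molecule, 1 cut → 2 fragments:
  1–18 → 18 bp
  19–200 → 182 bp
Sorted largest to smallest: 182, 18 bp.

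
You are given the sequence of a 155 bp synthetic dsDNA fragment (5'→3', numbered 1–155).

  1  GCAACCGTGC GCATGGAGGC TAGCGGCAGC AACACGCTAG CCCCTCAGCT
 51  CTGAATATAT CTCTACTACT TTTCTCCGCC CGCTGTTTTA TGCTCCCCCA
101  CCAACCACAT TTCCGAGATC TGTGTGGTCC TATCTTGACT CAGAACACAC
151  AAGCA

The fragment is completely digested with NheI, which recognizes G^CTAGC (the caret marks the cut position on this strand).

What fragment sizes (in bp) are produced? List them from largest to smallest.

119, 19, 17 bp

NheI sites (GCTAGC) start at positions 19, 36.
NheI cuts after the first base of each site, so after positions 19, 36.
Linear molecule, 2 cuts → 3 fragments:
  1–19 → 19 bp
  20–36 → 17 bp
  37–155 → 119 bp
Sorted largest to smallest: 119, 19, 17 bp.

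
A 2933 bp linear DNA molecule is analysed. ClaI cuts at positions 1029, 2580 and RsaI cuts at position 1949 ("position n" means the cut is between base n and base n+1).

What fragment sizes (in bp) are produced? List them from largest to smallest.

Combined cut positions (sorted): 1029, 1949, 2580.
Linear molecule, 3 cuts → 4 fragments:
  1029 − 0 = 1029 bp
  1949 − 1029 = 920 bp
  2580 − 1949 = 631 bp
  2933 − 2580 = 353 bp
Sorted largest to smallest: 1029, 920, 631, 353 bp.

1029, 920, 631, 353 bp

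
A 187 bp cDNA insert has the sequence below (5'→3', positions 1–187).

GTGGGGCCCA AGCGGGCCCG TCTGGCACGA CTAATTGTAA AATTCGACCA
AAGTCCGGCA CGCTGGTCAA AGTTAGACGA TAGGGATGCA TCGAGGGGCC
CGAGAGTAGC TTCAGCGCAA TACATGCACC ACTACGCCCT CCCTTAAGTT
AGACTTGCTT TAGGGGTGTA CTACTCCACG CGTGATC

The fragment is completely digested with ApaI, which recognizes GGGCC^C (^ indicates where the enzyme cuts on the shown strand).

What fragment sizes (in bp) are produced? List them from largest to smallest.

87, 82, 10, 8 bp

ApaI sites (GGGCCC) start at positions 4, 14, 96.
ApaI cuts after base 5 of each site (before the last base), so after positions 8, 18, 100.
Linear molecule, 3 cuts → 4 fragments:
  1–8 → 8 bp
  9–18 → 10 bp
  19–100 → 82 bp
  101–187 → 87 bp
Sorted largest to smallest: 87, 82, 10, 8 bp.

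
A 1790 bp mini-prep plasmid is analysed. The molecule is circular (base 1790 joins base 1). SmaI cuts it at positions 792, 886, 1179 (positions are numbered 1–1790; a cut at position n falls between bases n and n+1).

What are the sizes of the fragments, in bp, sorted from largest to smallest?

1403, 293, 94 bp

Circular molecule, 3 cuts → 3 fragments:
  886 − 792 = 94 bp
  1179 − 886 = 293 bp
  wrap: 1790 − 1179 + 792 = 1403 bp
Sorted largest to smallest: 1403, 293, 94 bp.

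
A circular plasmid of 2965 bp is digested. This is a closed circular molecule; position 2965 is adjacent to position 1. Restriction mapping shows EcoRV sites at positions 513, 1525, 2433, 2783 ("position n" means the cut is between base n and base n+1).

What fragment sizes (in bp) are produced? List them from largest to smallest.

1012, 908, 695, 350 bp

Circular molecule, 4 cuts → 4 fragments:
  1525 − 513 = 1012 bp
  2433 − 1525 = 908 bp
  2783 − 2433 = 350 bp
  wrap: 2965 − 2783 + 513 = 695 bp
Sorted largest to smallest: 1012, 908, 695, 350 bp.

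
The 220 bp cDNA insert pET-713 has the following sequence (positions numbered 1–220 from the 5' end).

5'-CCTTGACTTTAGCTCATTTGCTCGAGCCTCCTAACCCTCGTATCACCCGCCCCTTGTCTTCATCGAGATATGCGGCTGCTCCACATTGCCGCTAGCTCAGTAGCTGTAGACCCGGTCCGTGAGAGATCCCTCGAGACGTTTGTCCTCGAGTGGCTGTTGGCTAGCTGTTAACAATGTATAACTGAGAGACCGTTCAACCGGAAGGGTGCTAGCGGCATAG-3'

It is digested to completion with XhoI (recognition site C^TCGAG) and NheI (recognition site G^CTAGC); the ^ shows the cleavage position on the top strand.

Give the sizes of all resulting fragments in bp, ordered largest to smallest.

XhoI sites (CTCGAG) start at positions 21, 130, 145.
XhoI cuts after the first base of each site, so after positions 21, 130, 145.
NheI sites (GCTAGC) start at positions 91, 160, 208.
NheI cuts after the first base of each site, so after positions 91, 160, 208.
Combined cut positions: 21, 91, 130, 145, 160, 208.
Linear molecule, 6 cuts → 7 fragments:
  1–21 → 21 bp
  22–91 → 70 bp
  92–130 → 39 bp
  131–145 → 15 bp
  146–160 → 15 bp
  161–208 → 48 bp
  209–220 → 12 bp
Sorted largest to smallest: 70, 48, 39, 21, 15, 15, 12 bp.

70, 48, 39, 21, 15, 15, 12 bp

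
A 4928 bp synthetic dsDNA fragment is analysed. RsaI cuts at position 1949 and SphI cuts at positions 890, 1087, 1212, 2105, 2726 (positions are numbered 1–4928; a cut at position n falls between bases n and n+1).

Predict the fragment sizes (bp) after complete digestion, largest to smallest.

Combined cut positions (sorted): 890, 1087, 1212, 1949, 2105, 2726.
Linear molecule, 6 cuts → 7 fragments:
  890 − 0 = 890 bp
  1087 − 890 = 197 bp
  1212 − 1087 = 125 bp
  1949 − 1212 = 737 bp
  2105 − 1949 = 156 bp
  2726 − 2105 = 621 bp
  4928 − 2726 = 2202 bp
Sorted largest to smallest: 2202, 890, 737, 621, 197, 156, 125 bp.

2202, 890, 737, 621, 197, 156, 125 bp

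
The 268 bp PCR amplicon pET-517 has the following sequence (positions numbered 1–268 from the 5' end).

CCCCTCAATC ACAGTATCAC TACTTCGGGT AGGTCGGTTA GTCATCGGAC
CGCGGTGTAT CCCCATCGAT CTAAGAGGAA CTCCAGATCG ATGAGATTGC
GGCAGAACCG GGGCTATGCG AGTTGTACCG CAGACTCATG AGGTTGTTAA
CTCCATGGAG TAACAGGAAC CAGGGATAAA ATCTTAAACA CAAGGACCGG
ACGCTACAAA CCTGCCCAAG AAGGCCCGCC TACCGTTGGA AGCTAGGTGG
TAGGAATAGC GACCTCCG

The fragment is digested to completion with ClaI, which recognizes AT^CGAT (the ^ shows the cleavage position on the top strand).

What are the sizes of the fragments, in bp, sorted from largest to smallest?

180, 66, 22 bp

ClaI sites (ATCGAT) start at positions 65, 87.
ClaI cuts after base 2 of each site, so after positions 66, 88.
Linear molecule, 2 cuts → 3 fragments:
  1–66 → 66 bp
  67–88 → 22 bp
  89–268 → 180 bp
Sorted largest to smallest: 180, 66, 22 bp.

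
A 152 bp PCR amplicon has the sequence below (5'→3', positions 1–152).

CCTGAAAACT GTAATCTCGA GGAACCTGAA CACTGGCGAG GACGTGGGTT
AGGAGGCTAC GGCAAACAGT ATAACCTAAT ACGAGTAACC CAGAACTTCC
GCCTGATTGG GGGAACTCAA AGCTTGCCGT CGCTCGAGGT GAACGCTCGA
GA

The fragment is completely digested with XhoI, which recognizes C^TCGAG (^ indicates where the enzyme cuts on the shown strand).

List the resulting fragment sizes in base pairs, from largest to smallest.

117, 16, 13, 6 bp

XhoI sites (CTCGAG) start at positions 16, 133, 146.
XhoI cuts after the first base of each site, so after positions 16, 133, 146.
Linear molecule, 3 cuts → 4 fragments:
  1–16 → 16 bp
  17–133 → 117 bp
  134–146 → 13 bp
  147–152 → 6 bp
Sorted largest to smallest: 117, 16, 13, 6 bp.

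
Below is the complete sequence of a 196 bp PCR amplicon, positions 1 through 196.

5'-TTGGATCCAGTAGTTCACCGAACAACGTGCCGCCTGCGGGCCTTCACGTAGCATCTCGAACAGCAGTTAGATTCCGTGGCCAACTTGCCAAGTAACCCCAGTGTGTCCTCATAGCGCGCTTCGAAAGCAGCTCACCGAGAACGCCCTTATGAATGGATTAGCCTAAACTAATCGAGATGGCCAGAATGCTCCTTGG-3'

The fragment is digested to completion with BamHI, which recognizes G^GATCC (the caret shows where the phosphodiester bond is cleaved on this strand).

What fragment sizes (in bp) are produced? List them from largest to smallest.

193, 3 bp

The BamHI site (GGATCC) starts at position 3.
BamHI cuts after the first base of each site, so after position 3.
Linear molecule, 1 cut → 2 fragments:
  1–3 → 3 bp
  4–196 → 193 bp
Sorted largest to smallest: 193, 3 bp.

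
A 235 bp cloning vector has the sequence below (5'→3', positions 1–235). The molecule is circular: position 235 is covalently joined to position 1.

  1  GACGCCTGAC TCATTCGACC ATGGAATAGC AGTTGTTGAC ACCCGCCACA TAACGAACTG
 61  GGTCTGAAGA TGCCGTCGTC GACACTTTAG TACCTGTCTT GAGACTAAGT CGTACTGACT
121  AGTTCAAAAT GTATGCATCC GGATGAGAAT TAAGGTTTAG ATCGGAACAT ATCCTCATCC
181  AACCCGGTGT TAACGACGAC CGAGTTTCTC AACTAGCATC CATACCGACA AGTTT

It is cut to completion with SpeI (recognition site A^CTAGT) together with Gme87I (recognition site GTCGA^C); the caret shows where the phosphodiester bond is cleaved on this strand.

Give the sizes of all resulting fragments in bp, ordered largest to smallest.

199, 36 bp

The SpeI site (ACTAGT) starts at position 118.
SpeI cuts after the first base of each site, so after position 118.
The Gme87I site (GTCGAC) starts at position 78.
Gme87I cuts after base 5 of each site (before the last base), so after position 82.
Combined cut positions: 82, 118.
Circular molecule, 2 cuts → 2 fragments:
  83–118 → 36 bp
  119–235 then 1–82 → 117 + 82 = 199 bp
Sorted largest to smallest: 199, 36 bp.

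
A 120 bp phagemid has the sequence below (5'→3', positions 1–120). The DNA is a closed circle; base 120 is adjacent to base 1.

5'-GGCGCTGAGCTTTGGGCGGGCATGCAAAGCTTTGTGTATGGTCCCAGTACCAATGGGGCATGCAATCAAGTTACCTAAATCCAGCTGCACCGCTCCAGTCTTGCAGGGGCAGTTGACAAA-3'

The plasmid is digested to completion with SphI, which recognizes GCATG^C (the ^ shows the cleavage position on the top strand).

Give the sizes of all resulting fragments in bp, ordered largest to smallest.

82, 38 bp

SphI sites (GCATGC) start at positions 20, 58.
SphI cuts after base 5 of each site (before the last base), so after positions 24, 62.
Circular molecule, 2 cuts → 2 fragments:
  25–62 → 38 bp
  63–120 then 1–24 → 58 + 24 = 82 bp
Sorted largest to smallest: 82, 38 bp.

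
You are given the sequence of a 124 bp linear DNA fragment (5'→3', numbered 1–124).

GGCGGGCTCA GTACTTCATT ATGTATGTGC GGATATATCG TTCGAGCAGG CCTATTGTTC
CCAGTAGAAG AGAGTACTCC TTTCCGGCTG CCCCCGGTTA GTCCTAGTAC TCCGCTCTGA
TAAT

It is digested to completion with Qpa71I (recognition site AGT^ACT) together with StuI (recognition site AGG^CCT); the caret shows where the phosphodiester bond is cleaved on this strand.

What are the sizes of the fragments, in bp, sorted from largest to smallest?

Qpa71I sites (AGTACT) start at positions 10, 73, 106.
Qpa71I cuts after base 3 of each site, so after positions 12, 75, 108.
The StuI site (AGGCCT) starts at position 48.
StuI cuts after base 3 of each site, so after position 50.
Combined cut positions: 12, 50, 75, 108.
Linear molecule, 4 cuts → 5 fragments:
  1–12 → 12 bp
  13–50 → 38 bp
  51–75 → 25 bp
  76–108 → 33 bp
  109–124 → 16 bp
Sorted largest to smallest: 38, 33, 25, 16, 12 bp.

38, 33, 25, 16, 12 bp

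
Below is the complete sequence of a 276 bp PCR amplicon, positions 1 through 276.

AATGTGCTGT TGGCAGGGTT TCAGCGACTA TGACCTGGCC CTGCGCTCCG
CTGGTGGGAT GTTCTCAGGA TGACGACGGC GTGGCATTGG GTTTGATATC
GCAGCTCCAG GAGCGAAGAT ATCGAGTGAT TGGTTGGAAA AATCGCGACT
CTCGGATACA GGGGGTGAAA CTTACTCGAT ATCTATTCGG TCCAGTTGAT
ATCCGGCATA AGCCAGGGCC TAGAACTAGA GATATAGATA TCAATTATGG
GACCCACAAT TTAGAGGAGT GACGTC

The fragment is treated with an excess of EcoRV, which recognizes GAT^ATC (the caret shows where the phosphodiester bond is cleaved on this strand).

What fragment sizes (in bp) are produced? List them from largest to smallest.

97, 60, 39, 37, 23, 20 bp

EcoRV sites (GATATC) start at positions 95, 118, 178, 198, 237.
EcoRV cuts after base 3 of each site, so after positions 97, 120, 180, 200, 239.
Linear molecule, 5 cuts → 6 fragments:
  1–97 → 97 bp
  98–120 → 23 bp
  121–180 → 60 bp
  181–200 → 20 bp
  201–239 → 39 bp
  240–276 → 37 bp
Sorted largest to smallest: 97, 60, 39, 37, 23, 20 bp.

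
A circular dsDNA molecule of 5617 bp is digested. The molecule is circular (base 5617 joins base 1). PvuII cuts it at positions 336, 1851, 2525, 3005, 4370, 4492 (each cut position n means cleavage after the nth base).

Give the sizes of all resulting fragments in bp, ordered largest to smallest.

Circular molecule, 6 cuts → 6 fragments:
  1851 − 336 = 1515 bp
  2525 − 1851 = 674 bp
  3005 − 2525 = 480 bp
  4370 − 3005 = 1365 bp
  4492 − 4370 = 122 bp
  wrap: 5617 − 4492 + 336 = 1461 bp
Sorted largest to smallest: 1515, 1461, 1365, 674, 480, 122 bp.

1515, 1461, 1365, 674, 480, 122 bp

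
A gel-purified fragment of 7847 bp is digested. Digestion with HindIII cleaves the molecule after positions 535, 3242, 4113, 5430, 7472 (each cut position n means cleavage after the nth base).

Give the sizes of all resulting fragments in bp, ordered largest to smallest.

2707, 2042, 1317, 871, 535, 375 bp

Linear molecule, 5 cuts → 6 fragments:
  535 − 0 = 535 bp
  3242 − 535 = 2707 bp
  4113 − 3242 = 871 bp
  5430 − 4113 = 1317 bp
  7472 − 5430 = 2042 bp
  7847 − 7472 = 375 bp
Sorted largest to smallest: 2707, 2042, 1317, 871, 535, 375 bp.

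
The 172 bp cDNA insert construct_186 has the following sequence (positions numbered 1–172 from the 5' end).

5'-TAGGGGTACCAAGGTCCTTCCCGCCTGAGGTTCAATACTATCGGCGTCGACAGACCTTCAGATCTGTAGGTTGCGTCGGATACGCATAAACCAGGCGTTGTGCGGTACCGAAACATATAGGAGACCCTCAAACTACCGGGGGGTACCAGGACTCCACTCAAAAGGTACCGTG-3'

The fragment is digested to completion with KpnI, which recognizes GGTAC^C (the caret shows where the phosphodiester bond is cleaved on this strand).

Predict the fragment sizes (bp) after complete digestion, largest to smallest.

KpnI sites (GGTACC) start at positions 5, 104, 142, 164.
KpnI cuts after base 5 of each site (before the last base), so after positions 9, 108, 146, 168.
Linear molecule, 4 cuts → 5 fragments:
  1–9 → 9 bp
  10–108 → 99 bp
  109–146 → 38 bp
  147–168 → 22 bp
  169–172 → 4 bp
Sorted largest to smallest: 99, 38, 22, 9, 4 bp.

99, 38, 22, 9, 4 bp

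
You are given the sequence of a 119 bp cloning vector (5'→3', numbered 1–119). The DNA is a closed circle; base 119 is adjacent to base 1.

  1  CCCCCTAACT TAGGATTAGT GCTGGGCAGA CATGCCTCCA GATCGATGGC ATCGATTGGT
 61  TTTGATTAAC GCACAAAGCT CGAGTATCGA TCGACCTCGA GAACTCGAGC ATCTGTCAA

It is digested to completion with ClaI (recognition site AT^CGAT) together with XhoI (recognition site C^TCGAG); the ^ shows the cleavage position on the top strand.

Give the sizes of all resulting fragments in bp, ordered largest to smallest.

ClaI sites (ATCGAT) start at positions 42, 51, 86.
ClaI cuts after base 2 of each site, so after positions 43, 52, 87.
XhoI sites (CTCGAG) start at positions 79, 96, 104.
XhoI cuts after the first base of each site, so after positions 79, 96, 104.
Combined cut positions: 43, 52, 79, 87, 96, 104.
Circular molecule, 6 cuts → 6 fragments:
  44–52 → 9 bp
  53–79 → 27 bp
  80–87 → 8 bp
  88–96 → 9 bp
  97–104 → 8 bp
  105–119 then 1–43 → 15 + 43 = 58 bp
Sorted largest to smallest: 58, 27, 9, 9, 8, 8 bp.

58, 27, 9, 9, 8, 8 bp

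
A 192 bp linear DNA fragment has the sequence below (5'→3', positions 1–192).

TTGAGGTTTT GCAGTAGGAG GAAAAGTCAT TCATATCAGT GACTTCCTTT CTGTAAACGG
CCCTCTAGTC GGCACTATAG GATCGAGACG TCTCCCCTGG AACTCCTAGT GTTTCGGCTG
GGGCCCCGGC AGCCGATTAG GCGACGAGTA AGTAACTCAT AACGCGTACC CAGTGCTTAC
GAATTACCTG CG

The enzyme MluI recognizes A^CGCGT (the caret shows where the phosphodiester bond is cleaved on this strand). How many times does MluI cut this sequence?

ACGCGT occurs starting at position 162.
MluI cuts at 1 site.

1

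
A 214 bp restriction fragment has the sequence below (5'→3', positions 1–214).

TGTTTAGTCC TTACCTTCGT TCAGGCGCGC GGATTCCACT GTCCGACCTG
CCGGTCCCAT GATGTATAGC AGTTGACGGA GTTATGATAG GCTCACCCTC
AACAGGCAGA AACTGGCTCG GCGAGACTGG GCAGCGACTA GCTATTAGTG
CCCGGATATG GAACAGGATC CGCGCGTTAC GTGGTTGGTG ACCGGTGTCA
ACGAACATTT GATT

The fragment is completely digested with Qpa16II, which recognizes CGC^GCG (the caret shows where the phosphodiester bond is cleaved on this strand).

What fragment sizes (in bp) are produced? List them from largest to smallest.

145, 41, 28 bp

Qpa16II sites (CGCGCG) start at positions 26, 171.
Qpa16II cuts after base 3 of each site, so after positions 28, 173.
Linear molecule, 2 cuts → 3 fragments:
  1–28 → 28 bp
  29–173 → 145 bp
  174–214 → 41 bp
Sorted largest to smallest: 145, 41, 28 bp.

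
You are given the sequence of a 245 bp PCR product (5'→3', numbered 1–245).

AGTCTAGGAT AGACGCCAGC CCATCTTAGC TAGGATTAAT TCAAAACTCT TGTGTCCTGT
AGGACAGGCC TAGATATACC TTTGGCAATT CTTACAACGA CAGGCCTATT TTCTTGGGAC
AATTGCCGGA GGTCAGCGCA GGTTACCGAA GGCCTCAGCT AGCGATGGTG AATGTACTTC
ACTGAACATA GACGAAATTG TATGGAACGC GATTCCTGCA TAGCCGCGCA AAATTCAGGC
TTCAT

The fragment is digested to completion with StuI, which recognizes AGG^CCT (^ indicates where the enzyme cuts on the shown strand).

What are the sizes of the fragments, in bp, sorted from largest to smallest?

93, 68, 48, 36 bp

StuI sites (AGGCCT) start at positions 66, 102, 150.
StuI cuts after base 3 of each site, so after positions 68, 104, 152.
Linear molecule, 3 cuts → 4 fragments:
  1–68 → 68 bp
  69–104 → 36 bp
  105–152 → 48 bp
  153–245 → 93 bp
Sorted largest to smallest: 93, 68, 48, 36 bp.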